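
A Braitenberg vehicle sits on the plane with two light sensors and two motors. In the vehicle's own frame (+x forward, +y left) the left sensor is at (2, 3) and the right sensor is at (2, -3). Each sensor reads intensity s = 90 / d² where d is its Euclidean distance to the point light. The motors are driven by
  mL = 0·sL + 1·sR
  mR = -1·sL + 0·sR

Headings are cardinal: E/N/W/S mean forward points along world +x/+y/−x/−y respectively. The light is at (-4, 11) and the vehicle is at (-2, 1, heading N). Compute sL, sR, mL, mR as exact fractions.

left sensor world pos  = (-5, 3); dL² = 65
right sensor world pos = (1, 3); dR² = 89
sL = 90/65 = 18/13
sR = 90/89 = 90/89
mL = 0·sL + 1·sR = 90/89
mR = -1·sL + 0·sR = -18/13

18/13 90/89 90/89 -18/13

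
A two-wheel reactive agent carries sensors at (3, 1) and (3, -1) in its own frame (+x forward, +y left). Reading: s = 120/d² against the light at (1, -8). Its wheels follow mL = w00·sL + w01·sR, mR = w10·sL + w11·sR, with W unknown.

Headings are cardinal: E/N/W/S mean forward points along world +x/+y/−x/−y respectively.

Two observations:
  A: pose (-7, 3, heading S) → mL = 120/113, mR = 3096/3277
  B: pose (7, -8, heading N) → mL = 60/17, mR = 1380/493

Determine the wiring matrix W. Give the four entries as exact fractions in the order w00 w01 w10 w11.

obs A: pose=(-7,3,S) → sL=120/113, sR=24/29, mL=120/113, mR=3096/3277
obs B: pose=(7,-8,N) → sL=60/17, sR=60/29, mL=60/17, mR=1380/493
sensor matrix S = [[120/113, 24/29], [60/17, 60/29]]; det S = -40320/55709
solve [mL_A; mL_B] = S·[w00; w01] and [mR_A; mR_B] = S·[w10; w11]:
  w00 = 1, w01 = 0, w10 = 1/2, w11 = 1/2

1 0 1/2 1/2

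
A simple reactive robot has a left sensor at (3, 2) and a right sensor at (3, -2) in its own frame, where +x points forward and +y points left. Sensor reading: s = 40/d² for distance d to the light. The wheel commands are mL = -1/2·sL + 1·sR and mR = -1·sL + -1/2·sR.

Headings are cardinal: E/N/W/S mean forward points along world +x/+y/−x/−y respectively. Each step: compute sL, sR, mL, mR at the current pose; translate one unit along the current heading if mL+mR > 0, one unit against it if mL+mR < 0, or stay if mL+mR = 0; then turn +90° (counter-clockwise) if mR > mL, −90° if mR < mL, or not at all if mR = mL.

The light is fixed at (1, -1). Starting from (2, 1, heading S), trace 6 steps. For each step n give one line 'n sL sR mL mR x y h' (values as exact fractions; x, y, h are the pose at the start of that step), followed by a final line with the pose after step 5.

n=0: pose=(2,1,S); sL=4, sR=20; mL=18, mR=-14; mL+mR=4 → advance +1; mR−mL=-32 → turn -1·90°
n=1: pose=(2,0,W); sL=8, sR=40/13; mL=-12/13, mR=-124/13; mL+mR=-136/13 → advance -1; mR−mL=-112/13 → turn -1·90°
n=2: pose=(3,0,N); sL=5/2, sR=5/4; mL=0, mR=-25/8; mL+mR=-25/8 → advance -1; mR−mL=-25/8 → turn -1·90°
n=3: pose=(3,-1,E); sL=40/29, sR=40/29; mL=20/29, mR=-60/29; mL+mR=-40/29 → advance -1; mR−mL=-80/29 → turn -1·90°
n=4: pose=(2,-1,S); sL=20/9, sR=4; mL=26/9, mR=-38/9; mL+mR=-4/3 → advance -1; mR−mL=-64/9 → turn -1·90°
n=5: pose=(2,0,W); sL=8, sR=40/13; mL=-12/13, mR=-124/13; mL+mR=-136/13 → advance -1; mR−mL=-112/13 → turn -1·90°

0 4 20 18 -14 2 1 S
1 8 40/13 -12/13 -124/13 2 0 W
2 5/2 5/4 0 -25/8 3 0 N
3 40/29 40/29 20/29 -60/29 3 -1 E
4 20/9 4 26/9 -38/9 2 -1 S
5 8 40/13 -12/13 -124/13 2 0 W
final 3 0 N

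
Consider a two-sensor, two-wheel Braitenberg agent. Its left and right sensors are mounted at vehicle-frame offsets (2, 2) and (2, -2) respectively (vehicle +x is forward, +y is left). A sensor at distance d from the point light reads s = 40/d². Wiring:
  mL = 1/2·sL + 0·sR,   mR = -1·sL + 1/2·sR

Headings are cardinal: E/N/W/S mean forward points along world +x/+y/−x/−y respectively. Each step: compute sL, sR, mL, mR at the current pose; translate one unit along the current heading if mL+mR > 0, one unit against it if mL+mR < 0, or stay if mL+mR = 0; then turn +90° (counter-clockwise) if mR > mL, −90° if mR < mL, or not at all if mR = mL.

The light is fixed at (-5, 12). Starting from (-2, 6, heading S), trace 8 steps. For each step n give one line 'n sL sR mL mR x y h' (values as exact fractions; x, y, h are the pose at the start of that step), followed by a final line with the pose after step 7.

0 40/89 8/13 20/89 -164/1157 -2 6 S
1 20/41 20/13 10/41 150/533 -2 5 W
2 40/97 40/81 20/97 -1300/7857 -3 5 S
3 2/5 10/9 1/5 7/45 -3 4 W
4 40/37 8/9 20/37 -212/333 -4 4 N
5 20/29 4/13 10/29 -202/377 -4 3 E
6 8/25 8/25 4/25 -4/25 -5 3 S
7 8/25 40/53 4/25 76/1325 -5 3 W
final -6 3 N

n=0: pose=(-2,6,S); sL=40/89, sR=8/13; mL=20/89, mR=-164/1157; mL+mR=96/1157 → advance +1; mR−mL=-424/1157 → turn -1·90°
n=1: pose=(-2,5,W); sL=20/41, sR=20/13; mL=10/41, mR=150/533; mL+mR=280/533 → advance +1; mR−mL=20/533 → turn +1·90°
n=2: pose=(-3,5,S); sL=40/97, sR=40/81; mL=20/97, mR=-1300/7857; mL+mR=320/7857 → advance +1; mR−mL=-2920/7857 → turn -1·90°
n=3: pose=(-3,4,W); sL=2/5, sR=10/9; mL=1/5, mR=7/45; mL+mR=16/45 → advance +1; mR−mL=-2/45 → turn -1·90°
n=4: pose=(-4,4,N); sL=40/37, sR=8/9; mL=20/37, mR=-212/333; mL+mR=-32/333 → advance -1; mR−mL=-392/333 → turn -1·90°
n=5: pose=(-4,3,E); sL=20/29, sR=4/13; mL=10/29, mR=-202/377; mL+mR=-72/377 → advance -1; mR−mL=-332/377 → turn -1·90°
n=6: pose=(-5,3,S); sL=8/25, sR=8/25; mL=4/25, mR=-4/25; mL+mR=0 → advance +0; mR−mL=-8/25 → turn -1·90°
n=7: pose=(-5,3,W); sL=8/25, sR=40/53; mL=4/25, mR=76/1325; mL+mR=288/1325 → advance +1; mR−mL=-136/1325 → turn -1·90°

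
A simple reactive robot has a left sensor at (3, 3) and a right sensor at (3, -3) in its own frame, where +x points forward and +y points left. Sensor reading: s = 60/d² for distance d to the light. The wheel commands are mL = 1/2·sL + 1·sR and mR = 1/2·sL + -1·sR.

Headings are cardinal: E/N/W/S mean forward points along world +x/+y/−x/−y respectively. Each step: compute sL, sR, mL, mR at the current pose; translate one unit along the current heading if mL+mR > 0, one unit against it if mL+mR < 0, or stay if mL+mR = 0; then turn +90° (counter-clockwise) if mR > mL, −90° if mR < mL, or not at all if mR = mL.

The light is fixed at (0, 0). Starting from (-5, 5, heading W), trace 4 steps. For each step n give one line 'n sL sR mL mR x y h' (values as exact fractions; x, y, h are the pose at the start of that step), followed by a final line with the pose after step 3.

n=0: pose=(-5,5,W); sL=15/17, sR=15/32; mL=495/544, mR=-15/544; mL+mR=15/17 → advance +1; mR−mL=-15/16 → turn -1·90°
n=1: pose=(-6,5,N); sL=12/29, sR=60/73; mL=2178/2117, mR=-1302/2117; mL+mR=12/29 → advance +1; mR−mL=-120/73 → turn -1·90°
n=2: pose=(-6,6,E); sL=2/3, sR=10/3; mL=11/3, mR=-3; mL+mR=2/3 → advance +1; mR−mL=-20/3 → turn -1·90°
n=3: pose=(-5,6,S); sL=60/13, sR=60/73; mL=2970/949, mR=1410/949; mL+mR=60/13 → advance +1; mR−mL=-120/73 → turn -1·90°

0 15/17 15/32 495/544 -15/544 -5 5 W
1 12/29 60/73 2178/2117 -1302/2117 -6 5 N
2 2/3 10/3 11/3 -3 -6 6 E
3 60/13 60/73 2970/949 1410/949 -5 6 S
final -5 5 W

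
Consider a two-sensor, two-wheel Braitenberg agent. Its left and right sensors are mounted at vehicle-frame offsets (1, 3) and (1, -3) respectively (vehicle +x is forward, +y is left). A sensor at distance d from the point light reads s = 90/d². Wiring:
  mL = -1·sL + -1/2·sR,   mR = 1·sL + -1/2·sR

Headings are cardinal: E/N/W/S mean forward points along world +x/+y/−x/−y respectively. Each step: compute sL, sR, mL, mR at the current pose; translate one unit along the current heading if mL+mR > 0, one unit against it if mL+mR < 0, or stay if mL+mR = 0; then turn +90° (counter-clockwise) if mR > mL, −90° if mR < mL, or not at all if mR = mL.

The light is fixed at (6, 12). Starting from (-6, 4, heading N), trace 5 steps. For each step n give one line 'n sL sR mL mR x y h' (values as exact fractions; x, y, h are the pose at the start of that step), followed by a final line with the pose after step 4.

n=0: pose=(-6,4,N); sL=45/137, sR=9/13; mL=-2403/3562, mR=-63/3562; mL+mR=-9/13 → advance -1; mR−mL=90/137 → turn +1·90°
n=1: pose=(-6,3,W); sL=90/313, sR=18/41; mL=-6507/12833, mR=873/12833; mL+mR=-18/41 → advance -1; mR−mL=180/313 → turn +1·90°
n=2: pose=(-5,3,S); sL=45/82, sR=45/148; mL=-8505/12136, mR=4815/12136; mL+mR=-45/148 → advance -1; mR−mL=45/41 → turn +1·90°
n=3: pose=(-5,4,E); sL=18/25, sR=90/221; mL=-5103/5525, mR=2853/5525; mL+mR=-90/221 → advance -1; mR−mL=36/25 → turn +1·90°
n=4: pose=(-6,4,N); sL=45/137, sR=9/13; mL=-2403/3562, mR=-63/3562; mL+mR=-9/13 → advance -1; mR−mL=90/137 → turn +1·90°

0 45/137 9/13 -2403/3562 -63/3562 -6 4 N
1 90/313 18/41 -6507/12833 873/12833 -6 3 W
2 45/82 45/148 -8505/12136 4815/12136 -5 3 S
3 18/25 90/221 -5103/5525 2853/5525 -5 4 E
4 45/137 9/13 -2403/3562 -63/3562 -6 4 N
final -6 3 W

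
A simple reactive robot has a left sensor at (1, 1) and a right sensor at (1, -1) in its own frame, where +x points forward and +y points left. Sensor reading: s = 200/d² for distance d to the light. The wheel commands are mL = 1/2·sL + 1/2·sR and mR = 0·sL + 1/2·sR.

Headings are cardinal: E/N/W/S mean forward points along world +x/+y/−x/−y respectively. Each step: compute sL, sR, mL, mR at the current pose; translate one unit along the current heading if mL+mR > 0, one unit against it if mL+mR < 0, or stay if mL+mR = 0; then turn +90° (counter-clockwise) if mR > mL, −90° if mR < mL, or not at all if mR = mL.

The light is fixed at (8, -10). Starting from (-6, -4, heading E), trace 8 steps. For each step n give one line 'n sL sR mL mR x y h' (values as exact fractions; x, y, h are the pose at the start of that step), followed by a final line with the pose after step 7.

n=0: pose=(-6,-4,E); sL=100/109, sR=100/97; mL=10300/10573, mR=50/97; mL+mR=15750/10573 → advance +1; mR−mL=-50/109 → turn -1·90°
n=1: pose=(-5,-4,S); sL=200/169, sR=200/221; mL=3000/2873, mR=100/221; mL+mR=4300/2873 → advance +1; mR−mL=-100/169 → turn -1·90°
n=2: pose=(-5,-5,W); sL=50/53, sR=25/29; mL=2775/3074, mR=25/58; mL+mR=2050/1537 → advance +1; mR−mL=-25/53 → turn -1·90°
n=3: pose=(-6,-5,N); sL=200/261, sR=40/41; mL=9320/10701, mR=20/41; mL+mR=14540/10701 → advance +1; mR−mL=-100/261 → turn -1·90°
n=4: pose=(-6,-4,E); sL=100/109, sR=100/97; mL=10300/10573, mR=50/97; mL+mR=15750/10573 → advance +1; mR−mL=-50/109 → turn -1·90°
n=5: pose=(-5,-4,S); sL=200/169, sR=200/221; mL=3000/2873, mR=100/221; mL+mR=4300/2873 → advance +1; mR−mL=-100/169 → turn -1·90°
n=6: pose=(-5,-5,W); sL=50/53, sR=25/29; mL=2775/3074, mR=25/58; mL+mR=2050/1537 → advance +1; mR−mL=-25/53 → turn -1·90°
n=7: pose=(-6,-5,N); sL=200/261, sR=40/41; mL=9320/10701, mR=20/41; mL+mR=14540/10701 → advance +1; mR−mL=-100/261 → turn -1·90°

0 100/109 100/97 10300/10573 50/97 -6 -4 E
1 200/169 200/221 3000/2873 100/221 -5 -4 S
2 50/53 25/29 2775/3074 25/58 -5 -5 W
3 200/261 40/41 9320/10701 20/41 -6 -5 N
4 100/109 100/97 10300/10573 50/97 -6 -4 E
5 200/169 200/221 3000/2873 100/221 -5 -4 S
6 50/53 25/29 2775/3074 25/58 -5 -5 W
7 200/261 40/41 9320/10701 20/41 -6 -5 N
final -6 -4 E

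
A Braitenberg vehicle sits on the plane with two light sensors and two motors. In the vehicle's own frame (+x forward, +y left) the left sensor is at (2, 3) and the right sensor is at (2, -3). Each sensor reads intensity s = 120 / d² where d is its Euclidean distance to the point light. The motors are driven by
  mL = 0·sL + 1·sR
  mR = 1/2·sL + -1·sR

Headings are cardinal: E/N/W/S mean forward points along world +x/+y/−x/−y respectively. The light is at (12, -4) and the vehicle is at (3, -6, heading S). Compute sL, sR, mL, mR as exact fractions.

30/13 3/4 3/4 21/52

left sensor world pos  = (6, -8); dL² = 52
right sensor world pos = (0, -8); dR² = 160
sL = 120/52 = 30/13
sR = 120/160 = 3/4
mL = 0·sL + 1·sR = 3/4
mR = 1/2·sL + -1·sR = 21/52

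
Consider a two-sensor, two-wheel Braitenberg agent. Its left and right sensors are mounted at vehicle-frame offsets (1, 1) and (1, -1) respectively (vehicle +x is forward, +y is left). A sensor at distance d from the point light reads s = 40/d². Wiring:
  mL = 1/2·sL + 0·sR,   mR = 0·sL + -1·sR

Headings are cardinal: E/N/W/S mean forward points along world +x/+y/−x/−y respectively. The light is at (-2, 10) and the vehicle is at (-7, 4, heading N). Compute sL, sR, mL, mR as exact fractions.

left sensor world pos  = (-8, 5); dL² = 61
right sensor world pos = (-6, 5); dR² = 41
sL = 40/61 = 40/61
sR = 40/41 = 40/41
mL = 1/2·sL + 0·sR = 20/61
mR = 0·sL + -1·sR = -40/41

40/61 40/41 20/61 -40/41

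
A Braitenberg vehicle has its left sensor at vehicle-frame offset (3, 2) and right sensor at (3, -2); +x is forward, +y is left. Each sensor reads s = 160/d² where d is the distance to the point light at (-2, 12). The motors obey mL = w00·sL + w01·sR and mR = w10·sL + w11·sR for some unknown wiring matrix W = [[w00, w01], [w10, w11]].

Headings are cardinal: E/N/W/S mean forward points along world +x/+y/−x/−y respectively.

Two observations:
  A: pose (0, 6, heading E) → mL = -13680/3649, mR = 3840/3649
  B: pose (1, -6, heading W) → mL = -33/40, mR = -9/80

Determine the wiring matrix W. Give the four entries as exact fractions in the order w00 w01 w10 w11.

-1/2 -1 1/2 -1/2

obs A: pose=(0,6,E) → sL=160/41, sR=160/89, mL=-13680/3649, mR=3840/3649
obs B: pose=(1,-6,W) → sL=2/5, sR=5/8, mL=-33/40, mR=-9/80
sensor matrix S = [[160/41, 160/89], [2/5, 5/8]]; det S = 6276/3649
solve [mL_A; mL_B] = S·[w00; w01] and [mR_A; mR_B] = S·[w10; w11]:
  w00 = -1/2, w01 = -1, w10 = 1/2, w11 = -1/2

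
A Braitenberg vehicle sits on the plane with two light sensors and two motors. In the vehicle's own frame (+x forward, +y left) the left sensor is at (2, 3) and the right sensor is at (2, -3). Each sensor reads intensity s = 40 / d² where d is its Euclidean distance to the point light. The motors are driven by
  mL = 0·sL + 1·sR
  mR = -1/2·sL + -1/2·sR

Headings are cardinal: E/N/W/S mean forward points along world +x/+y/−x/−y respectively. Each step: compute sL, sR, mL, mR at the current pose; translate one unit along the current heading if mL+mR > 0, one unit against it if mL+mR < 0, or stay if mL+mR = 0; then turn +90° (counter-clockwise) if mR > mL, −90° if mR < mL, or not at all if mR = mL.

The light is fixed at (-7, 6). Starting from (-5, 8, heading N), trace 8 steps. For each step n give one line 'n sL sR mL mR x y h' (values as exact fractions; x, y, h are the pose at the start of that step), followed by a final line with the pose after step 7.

n=0: pose=(-5,8,N); sL=40/17, sR=40/41; mL=40/41, mR=-1160/697; mL+mR=-480/697 → advance -1; mR−mL=-1840/697 → turn -1·90°
n=1: pose=(-5,7,E); sL=5/4, sR=2; mL=2, mR=-13/8; mL+mR=3/8 → advance +1; mR−mL=-29/8 → turn -1·90°
n=2: pose=(-4,7,S); sL=40/37, sR=40; mL=40, mR=-760/37; mL+mR=720/37 → advance +1; mR−mL=-2240/37 → turn -1·90°
n=3: pose=(-4,6,W); sL=4, sR=4; mL=4, mR=-4; mL+mR=0 → advance +0; mR−mL=-8 → turn -1·90°
n=4: pose=(-4,6,N); sL=10, sR=1; mL=1, mR=-11/2; mL+mR=-9/2 → advance -1; mR−mL=-13/2 → turn -1·90°
n=5: pose=(-4,5,E); sL=40/29, sR=40/41; mL=40/41, mR=-1400/1189; mL+mR=-240/1189 → advance -1; mR−mL=-2560/1189 → turn -1·90°
n=6: pose=(-5,5,S); sL=20/17, sR=4; mL=4, mR=-44/17; mL+mR=24/17 → advance +1; mR−mL=-112/17 → turn -1·90°
n=7: pose=(-5,4,W); sL=8/5, sR=40; mL=40, mR=-104/5; mL+mR=96/5 → advance +1; mR−mL=-304/5 → turn -1·90°

0 40/17 40/41 40/41 -1160/697 -5 8 N
1 5/4 2 2 -13/8 -5 7 E
2 40/37 40 40 -760/37 -4 7 S
3 4 4 4 -4 -4 6 W
4 10 1 1 -11/2 -4 6 N
5 40/29 40/41 40/41 -1400/1189 -4 5 E
6 20/17 4 4 -44/17 -5 5 S
7 8/5 40 40 -104/5 -5 4 W
final -6 4 N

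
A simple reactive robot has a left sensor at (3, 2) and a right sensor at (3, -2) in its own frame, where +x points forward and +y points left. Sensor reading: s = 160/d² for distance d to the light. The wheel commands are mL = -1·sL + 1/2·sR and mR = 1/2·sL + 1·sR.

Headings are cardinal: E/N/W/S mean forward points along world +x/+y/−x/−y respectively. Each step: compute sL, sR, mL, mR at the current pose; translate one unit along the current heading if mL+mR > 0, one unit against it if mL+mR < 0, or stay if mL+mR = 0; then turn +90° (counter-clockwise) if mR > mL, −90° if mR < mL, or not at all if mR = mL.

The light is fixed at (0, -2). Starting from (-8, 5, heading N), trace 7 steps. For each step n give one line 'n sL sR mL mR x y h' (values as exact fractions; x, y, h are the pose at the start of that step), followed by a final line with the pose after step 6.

0 4/5 20/17 -18/85 134/85 -8 5 N
1 160/157 160/221 -22800/34697 42800/34697 -8 6 W
2 80/37 80/73 -4360/2701 5880/2701 -9 6 S
3 160/117 160/61 -400/7137 23600/7137 -9 5 E
4 4/5 20/17 -18/85 134/85 -8 5 N
5 160/157 160/221 -22800/34697 42800/34697 -8 6 W
6 80/37 80/73 -4360/2701 5880/2701 -9 6 S
final -9 5 E

n=0: pose=(-8,5,N); sL=4/5, sR=20/17; mL=-18/85, mR=134/85; mL+mR=116/85 → advance +1; mR−mL=152/85 → turn +1·90°
n=1: pose=(-8,6,W); sL=160/157, sR=160/221; mL=-22800/34697, mR=42800/34697; mL+mR=20000/34697 → advance +1; mR−mL=65600/34697 → turn +1·90°
n=2: pose=(-9,6,S); sL=80/37, sR=80/73; mL=-4360/2701, mR=5880/2701; mL+mR=1520/2701 → advance +1; mR−mL=10240/2701 → turn +1·90°
n=3: pose=(-9,5,E); sL=160/117, sR=160/61; mL=-400/7137, mR=23600/7137; mL+mR=23200/7137 → advance +1; mR−mL=8000/2379 → turn +1·90°
n=4: pose=(-8,5,N); sL=4/5, sR=20/17; mL=-18/85, mR=134/85; mL+mR=116/85 → advance +1; mR−mL=152/85 → turn +1·90°
n=5: pose=(-8,6,W); sL=160/157, sR=160/221; mL=-22800/34697, mR=42800/34697; mL+mR=20000/34697 → advance +1; mR−mL=65600/34697 → turn +1·90°
n=6: pose=(-9,6,S); sL=80/37, sR=80/73; mL=-4360/2701, mR=5880/2701; mL+mR=1520/2701 → advance +1; mR−mL=10240/2701 → turn +1·90°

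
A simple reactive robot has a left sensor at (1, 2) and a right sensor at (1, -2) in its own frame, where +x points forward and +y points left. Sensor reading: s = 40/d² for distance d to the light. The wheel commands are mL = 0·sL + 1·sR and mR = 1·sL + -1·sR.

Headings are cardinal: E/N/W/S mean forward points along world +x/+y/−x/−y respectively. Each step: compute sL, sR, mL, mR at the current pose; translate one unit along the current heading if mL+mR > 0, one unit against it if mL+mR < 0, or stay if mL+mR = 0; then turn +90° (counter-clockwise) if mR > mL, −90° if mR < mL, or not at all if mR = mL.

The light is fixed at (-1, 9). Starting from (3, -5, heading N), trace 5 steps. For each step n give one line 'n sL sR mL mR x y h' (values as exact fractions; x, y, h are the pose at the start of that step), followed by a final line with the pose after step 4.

n=0: pose=(3,-5,N); sL=40/173, sR=8/41; mL=8/41, mR=256/7093; mL+mR=40/173 → advance +1; mR−mL=-1128/7093 → turn -1·90°
n=1: pose=(3,-4,E); sL=20/73, sR=4/25; mL=4/25, mR=208/1825; mL+mR=20/73 → advance +1; mR−mL=-84/1825 → turn -1·90°
n=2: pose=(4,-4,S); sL=8/49, sR=8/41; mL=8/41, mR=-64/2009; mL+mR=8/49 → advance +1; mR−mL=-456/2009 → turn -1·90°
n=3: pose=(4,-5,W); sL=5/34, sR=1/4; mL=1/4, mR=-7/68; mL+mR=5/34 → advance +1; mR−mL=-6/17 → turn -1·90°
n=4: pose=(3,-5,N); sL=40/173, sR=8/41; mL=8/41, mR=256/7093; mL+mR=40/173 → advance +1; mR−mL=-1128/7093 → turn -1·90°

0 40/173 8/41 8/41 256/7093 3 -5 N
1 20/73 4/25 4/25 208/1825 3 -4 E
2 8/49 8/41 8/41 -64/2009 4 -4 S
3 5/34 1/4 1/4 -7/68 4 -5 W
4 40/173 8/41 8/41 256/7093 3 -5 N
final 3 -4 E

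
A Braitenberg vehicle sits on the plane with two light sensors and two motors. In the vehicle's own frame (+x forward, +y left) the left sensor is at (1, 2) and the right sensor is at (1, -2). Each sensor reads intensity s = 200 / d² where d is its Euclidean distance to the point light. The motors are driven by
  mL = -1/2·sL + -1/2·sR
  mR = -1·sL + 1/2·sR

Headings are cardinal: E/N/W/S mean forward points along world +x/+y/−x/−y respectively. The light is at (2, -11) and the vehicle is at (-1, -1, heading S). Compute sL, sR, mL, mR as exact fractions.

left sensor world pos  = (1, -2); dL² = 82
right sensor world pos = (-3, -2); dR² = 106
sL = 200/82 = 100/41
sR = 200/106 = 100/53
mL = -1/2·sL + -1/2·sR = -4700/2173
mR = -1·sL + 1/2·sR = -3250/2173

100/41 100/53 -4700/2173 -3250/2173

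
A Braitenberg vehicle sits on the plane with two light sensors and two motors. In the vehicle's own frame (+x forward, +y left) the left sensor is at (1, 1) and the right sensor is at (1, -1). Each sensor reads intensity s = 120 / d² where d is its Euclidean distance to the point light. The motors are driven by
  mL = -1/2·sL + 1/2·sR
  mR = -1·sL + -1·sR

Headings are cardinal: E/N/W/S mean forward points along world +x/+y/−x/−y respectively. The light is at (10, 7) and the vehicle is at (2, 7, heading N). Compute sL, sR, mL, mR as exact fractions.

60/41 12/5 96/205 -792/205

left sensor world pos  = (1, 8); dL² = 82
right sensor world pos = (3, 8); dR² = 50
sL = 120/82 = 60/41
sR = 120/50 = 12/5
mL = -1/2·sL + 1/2·sR = 96/205
mR = -1·sL + -1·sR = -792/205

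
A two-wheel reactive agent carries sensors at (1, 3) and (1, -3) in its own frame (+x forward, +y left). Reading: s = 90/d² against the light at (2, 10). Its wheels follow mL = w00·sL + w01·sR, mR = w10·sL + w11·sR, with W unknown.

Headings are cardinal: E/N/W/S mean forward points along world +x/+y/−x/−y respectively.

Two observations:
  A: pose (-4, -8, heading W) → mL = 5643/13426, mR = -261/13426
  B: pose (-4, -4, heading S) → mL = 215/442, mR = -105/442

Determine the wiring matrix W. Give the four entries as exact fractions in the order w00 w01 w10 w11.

obs A: pose=(-4,-8,W) → sL=9/49, sR=45/137, mL=5643/13426, mR=-261/13426
obs B: pose=(-4,-4,S) → sL=5/13, sR=5/17, mL=215/442, mR=-105/442
sensor matrix S = [[9/49, 45/137], [5/13, 5/17]]; det S = -107280/1483573
solve [mL_A; mL_B] = S·[w00; w01] and [mR_A; mR_B] = S·[w10; w11]:
  w00 = 1/2, w01 = 1, w10 = -1, w11 = 1/2

1/2 1 -1 1/2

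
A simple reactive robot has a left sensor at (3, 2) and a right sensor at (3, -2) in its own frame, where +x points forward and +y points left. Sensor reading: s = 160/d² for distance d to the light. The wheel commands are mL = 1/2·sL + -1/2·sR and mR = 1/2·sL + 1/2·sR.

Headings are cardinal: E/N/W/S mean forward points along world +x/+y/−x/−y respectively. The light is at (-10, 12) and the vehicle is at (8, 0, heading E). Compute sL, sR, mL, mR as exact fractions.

left sensor world pos  = (11, 2); dL² = 541
right sensor world pos = (11, -2); dR² = 637
sL = 160/541 = 160/541
sR = 160/637 = 160/637
mL = 1/2·sL + -1/2·sR = 7680/344617
mR = 1/2·sL + 1/2·sR = 94240/344617

160/541 160/637 7680/344617 94240/344617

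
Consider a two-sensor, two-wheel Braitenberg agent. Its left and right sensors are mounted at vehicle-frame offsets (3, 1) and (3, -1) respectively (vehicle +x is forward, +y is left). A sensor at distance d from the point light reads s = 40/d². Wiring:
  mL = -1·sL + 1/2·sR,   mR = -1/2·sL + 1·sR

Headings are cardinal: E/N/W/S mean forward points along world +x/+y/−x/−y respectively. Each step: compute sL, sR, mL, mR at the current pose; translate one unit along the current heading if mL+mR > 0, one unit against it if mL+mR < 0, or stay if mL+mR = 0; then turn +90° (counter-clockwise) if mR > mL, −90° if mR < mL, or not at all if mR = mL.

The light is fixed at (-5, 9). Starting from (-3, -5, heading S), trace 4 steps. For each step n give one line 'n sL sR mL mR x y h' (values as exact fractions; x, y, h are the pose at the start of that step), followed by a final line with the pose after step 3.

0 20/149 4/29 -282/4321 306/4321 -3 -5 S
1 40/221 40/281 -6820/62101 3220/62101 -3 -6 E
2 5/18 10/37 -95/666 175/1332 -4 -6 N
3 40/293 40/229 -3300/67097 7140/67097 -4 -7 W
final -5 -7 S

n=0: pose=(-3,-5,S); sL=20/149, sR=4/29; mL=-282/4321, mR=306/4321; mL+mR=24/4321 → advance +1; mR−mL=588/4321 → turn +1·90°
n=1: pose=(-3,-6,E); sL=40/221, sR=40/281; mL=-6820/62101, mR=3220/62101; mL+mR=-3600/62101 → advance -1; mR−mL=10040/62101 → turn +1·90°
n=2: pose=(-4,-6,N); sL=5/18, sR=10/37; mL=-95/666, mR=175/1332; mL+mR=-5/444 → advance -1; mR−mL=365/1332 → turn +1·90°
n=3: pose=(-4,-7,W); sL=40/293, sR=40/229; mL=-3300/67097, mR=7140/67097; mL+mR=3840/67097 → advance +1; mR−mL=10440/67097 → turn +1·90°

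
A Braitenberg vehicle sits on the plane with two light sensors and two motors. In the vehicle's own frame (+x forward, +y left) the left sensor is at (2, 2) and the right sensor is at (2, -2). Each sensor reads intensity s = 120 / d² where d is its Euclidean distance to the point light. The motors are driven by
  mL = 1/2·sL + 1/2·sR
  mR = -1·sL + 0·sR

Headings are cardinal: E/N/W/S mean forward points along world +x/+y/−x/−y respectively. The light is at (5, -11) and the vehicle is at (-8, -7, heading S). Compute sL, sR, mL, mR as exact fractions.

24/25 120/229 4248/5725 -24/25

left sensor world pos  = (-6, -9); dL² = 125
right sensor world pos = (-10, -9); dR² = 229
sL = 120/125 = 24/25
sR = 120/229 = 120/229
mL = 1/2·sL + 1/2·sR = 4248/5725
mR = -1·sL + 0·sR = -24/25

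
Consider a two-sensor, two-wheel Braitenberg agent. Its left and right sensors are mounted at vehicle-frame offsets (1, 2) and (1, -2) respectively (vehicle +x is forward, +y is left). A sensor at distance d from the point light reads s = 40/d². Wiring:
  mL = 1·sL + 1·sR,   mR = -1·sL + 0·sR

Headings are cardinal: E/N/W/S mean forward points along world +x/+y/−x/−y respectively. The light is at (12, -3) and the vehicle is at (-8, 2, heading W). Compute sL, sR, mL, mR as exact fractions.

4/45 4/49 376/2205 -4/45

left sensor world pos  = (-9, 0); dL² = 450
right sensor world pos = (-9, 4); dR² = 490
sL = 40/450 = 4/45
sR = 40/490 = 4/49
mL = 1·sL + 1·sR = 376/2205
mR = -1·sL + 0·sR = -4/45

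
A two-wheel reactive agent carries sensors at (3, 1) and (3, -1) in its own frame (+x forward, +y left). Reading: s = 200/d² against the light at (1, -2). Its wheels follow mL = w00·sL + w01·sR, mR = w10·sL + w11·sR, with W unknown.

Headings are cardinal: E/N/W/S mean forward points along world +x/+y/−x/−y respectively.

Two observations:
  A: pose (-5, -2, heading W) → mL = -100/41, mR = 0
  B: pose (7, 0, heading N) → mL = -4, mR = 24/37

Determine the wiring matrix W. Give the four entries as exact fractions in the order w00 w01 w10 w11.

-1 0 1/2 -1/2

obs A: pose=(-5,-2,W) → sL=100/41, sR=100/41, mL=-100/41, mR=0
obs B: pose=(7,0,N) → sL=4, sR=100/37, mL=-4, mR=24/37
sensor matrix S = [[100/41, 100/41], [4, 100/37]]; det S = -4800/1517
solve [mL_A; mL_B] = S·[w00; w01] and [mR_A; mR_B] = S·[w10; w11]:
  w00 = -1, w01 = 0, w10 = 1/2, w11 = -1/2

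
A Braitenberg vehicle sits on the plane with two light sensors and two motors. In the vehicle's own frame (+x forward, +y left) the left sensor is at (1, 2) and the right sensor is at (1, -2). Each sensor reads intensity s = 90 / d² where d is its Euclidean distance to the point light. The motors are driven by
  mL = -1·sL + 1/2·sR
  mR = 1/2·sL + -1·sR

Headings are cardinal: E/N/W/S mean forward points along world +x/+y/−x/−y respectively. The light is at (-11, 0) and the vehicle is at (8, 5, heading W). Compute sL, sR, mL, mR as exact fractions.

10/37 90/373 -2065/13801 -1465/13801

left sensor world pos  = (7, 3); dL² = 333
right sensor world pos = (7, 7); dR² = 373
sL = 90/333 = 10/37
sR = 90/373 = 90/373
mL = -1·sL + 1/2·sR = -2065/13801
mR = 1/2·sL + -1·sR = -1465/13801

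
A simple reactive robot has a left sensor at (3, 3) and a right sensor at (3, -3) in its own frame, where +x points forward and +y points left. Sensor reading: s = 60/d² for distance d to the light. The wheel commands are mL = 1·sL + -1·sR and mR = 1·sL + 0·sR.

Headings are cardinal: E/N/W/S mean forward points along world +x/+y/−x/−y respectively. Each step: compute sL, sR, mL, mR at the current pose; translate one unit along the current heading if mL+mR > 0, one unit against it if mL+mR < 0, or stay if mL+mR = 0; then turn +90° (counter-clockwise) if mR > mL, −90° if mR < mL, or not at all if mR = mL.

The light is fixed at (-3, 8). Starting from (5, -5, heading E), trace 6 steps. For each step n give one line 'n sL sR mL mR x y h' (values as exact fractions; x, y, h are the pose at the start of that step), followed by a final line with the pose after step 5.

n=0: pose=(5,-5,E); sL=60/221, sR=60/377; mL=720/6409, mR=60/221; mL+mR=2460/6409 → advance +1; mR−mL=60/377 → turn +1·90°
n=1: pose=(6,-5,N); sL=15/34, sR=15/61; mL=405/2074, mR=15/34; mL+mR=660/1037 → advance +1; mR−mL=15/61 → turn +1·90°
n=2: pose=(6,-4,W); sL=20/87, sR=20/39; mL=-320/1131, mR=20/87; mL+mR=-20/377 → advance -1; mR−mL=20/39 → turn +1·90°
n=3: pose=(7,-4,S); sL=30/197, sR=30/137; mL=-1800/26989, mR=30/197; mL+mR=2310/26989 → advance +1; mR−mL=30/137 → turn +1·90°
n=4: pose=(7,-5,E); sL=60/269, sR=12/85; mL=1872/22865, mR=60/269; mL+mR=6972/22865 → advance +1; mR−mL=12/85 → turn +1·90°
n=5: pose=(8,-5,N); sL=15/41, sR=15/74; mL=495/3034, mR=15/41; mL+mR=1605/3034 → advance +1; mR−mL=15/74 → turn +1·90°

0 60/221 60/377 720/6409 60/221 5 -5 E
1 15/34 15/61 405/2074 15/34 6 -5 N
2 20/87 20/39 -320/1131 20/87 6 -4 W
3 30/197 30/137 -1800/26989 30/197 7 -4 S
4 60/269 12/85 1872/22865 60/269 7 -5 E
5 15/41 15/74 495/3034 15/41 8 -5 N
final 8 -4 W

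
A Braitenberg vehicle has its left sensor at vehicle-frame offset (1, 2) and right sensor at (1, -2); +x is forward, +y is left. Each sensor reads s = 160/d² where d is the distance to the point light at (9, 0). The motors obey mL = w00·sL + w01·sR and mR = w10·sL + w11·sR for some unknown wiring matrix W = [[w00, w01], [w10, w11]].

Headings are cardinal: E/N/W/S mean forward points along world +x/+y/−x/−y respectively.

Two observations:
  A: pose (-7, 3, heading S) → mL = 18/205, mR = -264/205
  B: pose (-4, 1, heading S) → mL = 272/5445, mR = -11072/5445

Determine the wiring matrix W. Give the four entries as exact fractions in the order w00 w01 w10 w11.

-1/2 1 -1 -1

obs A: pose=(-7,3,S) → sL=4/5, sR=20/41, mL=18/205, mR=-264/205
obs B: pose=(-4,1,S) → sL=160/121, sR=32/45, mL=272/5445, mR=-11072/5445
sensor matrix S = [[4/5, 20/41], [160/121, 32/45]]; det S = -84992/1116225
solve [mL_A; mL_B] = S·[w00; w01] and [mR_A; mR_B] = S·[w10; w11]:
  w00 = -1/2, w01 = 1, w10 = -1, w11 = -1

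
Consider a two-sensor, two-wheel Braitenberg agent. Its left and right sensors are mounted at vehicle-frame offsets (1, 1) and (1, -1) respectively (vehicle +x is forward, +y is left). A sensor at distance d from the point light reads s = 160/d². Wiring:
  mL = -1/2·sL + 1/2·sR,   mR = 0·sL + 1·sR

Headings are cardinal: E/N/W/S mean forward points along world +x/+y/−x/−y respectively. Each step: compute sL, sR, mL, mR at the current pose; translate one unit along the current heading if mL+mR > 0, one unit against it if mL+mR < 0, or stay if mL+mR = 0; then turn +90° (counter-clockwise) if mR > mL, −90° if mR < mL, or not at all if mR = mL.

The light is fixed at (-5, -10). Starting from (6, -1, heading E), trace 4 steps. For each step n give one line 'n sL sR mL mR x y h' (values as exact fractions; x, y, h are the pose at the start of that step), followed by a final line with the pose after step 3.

n=0: pose=(6,-1,E); sL=40/61, sR=10/13; mL=45/793, mR=10/13; mL+mR=655/793 → advance +1; mR−mL=565/793 → turn +1·90°
n=1: pose=(7,-1,N); sL=160/221, sR=160/269; mL=-3840/59449, mR=160/269; mL+mR=31520/59449 → advance +1; mR−mL=39200/59449 → turn +1·90°
n=2: pose=(7,0,W); sL=80/101, sR=80/121; mL=-800/12221, mR=80/121; mL+mR=7280/12221 → advance +1; mR−mL=8880/12221 → turn +1·90°
n=3: pose=(6,0,S); sL=32/45, sR=160/181; mL=704/8145, mR=160/181; mL+mR=7904/8145 → advance +1; mR−mL=6496/8145 → turn +1·90°

0 40/61 10/13 45/793 10/13 6 -1 E
1 160/221 160/269 -3840/59449 160/269 7 -1 N
2 80/101 80/121 -800/12221 80/121 7 0 W
3 32/45 160/181 704/8145 160/181 6 0 S
final 6 -1 E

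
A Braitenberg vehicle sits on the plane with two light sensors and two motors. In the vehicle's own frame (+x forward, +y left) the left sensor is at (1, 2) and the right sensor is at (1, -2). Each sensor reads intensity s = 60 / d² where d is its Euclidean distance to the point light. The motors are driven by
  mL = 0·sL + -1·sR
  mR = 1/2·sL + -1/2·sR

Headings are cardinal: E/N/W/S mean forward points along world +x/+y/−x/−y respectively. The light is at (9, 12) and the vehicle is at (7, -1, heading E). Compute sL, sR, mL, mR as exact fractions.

30/61 30/113 -30/113 780/6893

left sensor world pos  = (8, 1); dL² = 122
right sensor world pos = (8, -3); dR² = 226
sL = 60/122 = 30/61
sR = 60/226 = 30/113
mL = 0·sL + -1·sR = -30/113
mR = 1/2·sL + -1/2·sR = 780/6893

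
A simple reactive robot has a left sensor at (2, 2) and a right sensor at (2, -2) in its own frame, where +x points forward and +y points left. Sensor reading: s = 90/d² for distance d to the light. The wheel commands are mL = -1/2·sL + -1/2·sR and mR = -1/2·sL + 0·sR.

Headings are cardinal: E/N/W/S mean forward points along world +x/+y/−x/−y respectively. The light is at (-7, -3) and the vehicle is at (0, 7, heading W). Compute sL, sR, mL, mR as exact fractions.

left sensor world pos  = (-2, 5); dL² = 89
right sensor world pos = (-2, 9); dR² = 169
sL = 90/89 = 90/89
sR = 90/169 = 90/169
mL = -1/2·sL + -1/2·sR = -11610/15041
mR = -1/2·sL + 0·sR = -45/89

90/89 90/169 -11610/15041 -45/89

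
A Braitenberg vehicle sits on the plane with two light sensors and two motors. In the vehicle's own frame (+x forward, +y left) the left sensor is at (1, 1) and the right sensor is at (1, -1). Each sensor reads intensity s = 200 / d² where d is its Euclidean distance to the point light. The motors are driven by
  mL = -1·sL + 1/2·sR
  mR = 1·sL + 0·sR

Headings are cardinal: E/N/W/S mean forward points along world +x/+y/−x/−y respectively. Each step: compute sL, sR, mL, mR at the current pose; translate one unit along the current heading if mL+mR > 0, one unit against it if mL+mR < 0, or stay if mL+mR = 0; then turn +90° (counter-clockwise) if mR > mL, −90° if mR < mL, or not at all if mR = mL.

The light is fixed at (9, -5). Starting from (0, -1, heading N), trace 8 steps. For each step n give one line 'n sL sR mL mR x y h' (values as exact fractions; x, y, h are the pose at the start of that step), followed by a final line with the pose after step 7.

n=0: pose=(0,-1,N); sL=8/5, sR=200/89; mL=-212/445, mR=8/5; mL+mR=100/89 → advance +1; mR−mL=924/445 → turn +1·90°
n=1: pose=(0,0,W); sL=50/29, sR=25/17; mL=-975/986, mR=50/29; mL+mR=25/34 → advance +1; mR−mL=2675/986 → turn +1·90°
n=2: pose=(-1,0,S); sL=200/97, sR=200/137; mL=-17700/13289, mR=200/97; mL+mR=100/137 → advance +1; mR−mL=45100/13289 → turn +1·90°
n=3: pose=(-1,-1,E); sL=100/53, sR=20/9; mL=-370/477, mR=100/53; mL+mR=10/9 → advance +1; mR−mL=1270/477 → turn +1·90°
n=4: pose=(0,-1,N); sL=8/5, sR=200/89; mL=-212/445, mR=8/5; mL+mR=100/89 → advance +1; mR−mL=924/445 → turn +1·90°
n=5: pose=(0,0,W); sL=50/29, sR=25/17; mL=-975/986, mR=50/29; mL+mR=25/34 → advance +1; mR−mL=2675/986 → turn +1·90°
n=6: pose=(-1,0,S); sL=200/97, sR=200/137; mL=-17700/13289, mR=200/97; mL+mR=100/137 → advance +1; mR−mL=45100/13289 → turn +1·90°
n=7: pose=(-1,-1,E); sL=100/53, sR=20/9; mL=-370/477, mR=100/53; mL+mR=10/9 → advance +1; mR−mL=1270/477 → turn +1·90°

0 8/5 200/89 -212/445 8/5 0 -1 N
1 50/29 25/17 -975/986 50/29 0 0 W
2 200/97 200/137 -17700/13289 200/97 -1 0 S
3 100/53 20/9 -370/477 100/53 -1 -1 E
4 8/5 200/89 -212/445 8/5 0 -1 N
5 50/29 25/17 -975/986 50/29 0 0 W
6 200/97 200/137 -17700/13289 200/97 -1 0 S
7 100/53 20/9 -370/477 100/53 -1 -1 E
final 0 -1 N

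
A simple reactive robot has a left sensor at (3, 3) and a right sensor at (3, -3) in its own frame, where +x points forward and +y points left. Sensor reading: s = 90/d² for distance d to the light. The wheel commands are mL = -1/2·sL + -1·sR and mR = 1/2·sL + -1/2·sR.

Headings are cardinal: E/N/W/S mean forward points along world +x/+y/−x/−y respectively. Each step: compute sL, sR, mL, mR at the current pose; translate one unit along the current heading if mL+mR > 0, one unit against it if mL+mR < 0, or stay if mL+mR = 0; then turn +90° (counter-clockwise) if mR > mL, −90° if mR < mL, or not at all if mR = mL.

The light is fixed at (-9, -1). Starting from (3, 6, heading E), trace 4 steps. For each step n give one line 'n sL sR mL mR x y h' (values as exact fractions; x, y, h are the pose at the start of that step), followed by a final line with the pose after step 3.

0 18/65 90/241 -8019/15665 -756/15665 3 6 E
1 45/82 45/148 -1755/3034 1485/12136 2 6 N
2 90/73 18/29 -2619/2117 648/2117 2 5 W
3 5/13 1 -31/26 -4/13 3 5 S
final 3 6 E

n=0: pose=(3,6,E); sL=18/65, sR=90/241; mL=-8019/15665, mR=-756/15665; mL+mR=-135/241 → advance -1; mR−mL=7263/15665 → turn +1·90°
n=1: pose=(2,6,N); sL=45/82, sR=45/148; mL=-1755/3034, mR=1485/12136; mL+mR=-135/296 → advance -1; mR−mL=8505/12136 → turn +1·90°
n=2: pose=(2,5,W); sL=90/73, sR=18/29; mL=-2619/2117, mR=648/2117; mL+mR=-27/29 → advance -1; mR−mL=3267/2117 → turn +1·90°
n=3: pose=(3,5,S); sL=5/13, sR=1; mL=-31/26, mR=-4/13; mL+mR=-3/2 → advance -1; mR−mL=23/26 → turn +1·90°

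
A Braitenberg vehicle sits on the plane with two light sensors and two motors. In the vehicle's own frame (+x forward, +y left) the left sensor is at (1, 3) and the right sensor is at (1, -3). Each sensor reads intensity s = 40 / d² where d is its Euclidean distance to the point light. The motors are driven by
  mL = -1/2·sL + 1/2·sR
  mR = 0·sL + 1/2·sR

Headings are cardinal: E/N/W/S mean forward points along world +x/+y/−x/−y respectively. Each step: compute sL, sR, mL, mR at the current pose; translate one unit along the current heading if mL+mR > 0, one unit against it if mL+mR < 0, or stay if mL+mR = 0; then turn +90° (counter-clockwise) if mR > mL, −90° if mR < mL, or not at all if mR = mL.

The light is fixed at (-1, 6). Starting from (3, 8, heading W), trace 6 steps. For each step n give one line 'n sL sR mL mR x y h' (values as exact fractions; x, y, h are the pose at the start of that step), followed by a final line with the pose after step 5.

0 4 20/17 -24/17 10/17 3 8 W
1 8/13 8 48/13 4 4 8 S
2 10/13 1 3/26 1/2 4 7 E
3 40/13 8/17 -288/221 4/17 5 7 N
4 20/17 20/17 0 10/17 5 6 W
5 8/13 8 48/13 4 4 6 S
final 4 5 E

n=0: pose=(3,8,W); sL=4, sR=20/17; mL=-24/17, mR=10/17; mL+mR=-14/17 → advance -1; mR−mL=2 → turn +1·90°
n=1: pose=(4,8,S); sL=8/13, sR=8; mL=48/13, mR=4; mL+mR=100/13 → advance +1; mR−mL=4/13 → turn +1·90°
n=2: pose=(4,7,E); sL=10/13, sR=1; mL=3/26, mR=1/2; mL+mR=8/13 → advance +1; mR−mL=5/13 → turn +1·90°
n=3: pose=(5,7,N); sL=40/13, sR=8/17; mL=-288/221, mR=4/17; mL+mR=-236/221 → advance -1; mR−mL=20/13 → turn +1·90°
n=4: pose=(5,6,W); sL=20/17, sR=20/17; mL=0, mR=10/17; mL+mR=10/17 → advance +1; mR−mL=10/17 → turn +1·90°
n=5: pose=(4,6,S); sL=8/13, sR=8; mL=48/13, mR=4; mL+mR=100/13 → advance +1; mR−mL=4/13 → turn +1·90°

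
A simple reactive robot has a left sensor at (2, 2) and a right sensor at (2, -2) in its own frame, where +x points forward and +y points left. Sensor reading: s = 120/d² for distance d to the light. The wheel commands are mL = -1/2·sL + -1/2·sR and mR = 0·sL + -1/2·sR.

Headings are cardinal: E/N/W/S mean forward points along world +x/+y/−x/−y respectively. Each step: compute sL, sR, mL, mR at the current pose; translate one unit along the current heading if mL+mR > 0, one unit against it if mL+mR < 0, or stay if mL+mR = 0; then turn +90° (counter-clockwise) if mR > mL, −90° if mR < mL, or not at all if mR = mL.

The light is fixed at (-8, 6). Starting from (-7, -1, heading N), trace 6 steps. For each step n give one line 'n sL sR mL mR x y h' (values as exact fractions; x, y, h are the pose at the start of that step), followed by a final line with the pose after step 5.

n=0: pose=(-7,-1,N); sL=60/13, sR=60/17; mL=-900/221, mR=-30/17; mL+mR=-1290/221 → advance -1; mR−mL=30/13 → turn +1·90°
n=1: pose=(-7,-2,W); sL=120/101, sR=120/37; mL=-8280/3737, mR=-60/37; mL+mR=-14340/3737 → advance -1; mR−mL=60/101 → turn +1·90°
n=2: pose=(-6,-2,S); sL=30/29, sR=6/5; mL=-162/145, mR=-3/5; mL+mR=-249/145 → advance -1; mR−mL=15/29 → turn +1·90°
n=3: pose=(-6,-1,E); sL=120/41, sR=120/97; mL=-8280/3977, mR=-60/97; mL+mR=-10740/3977 → advance -1; mR−mL=60/41 → turn +1·90°
n=4: pose=(-7,-1,N); sL=60/13, sR=60/17; mL=-900/221, mR=-30/17; mL+mR=-1290/221 → advance -1; mR−mL=30/13 → turn +1·90°
n=5: pose=(-7,-2,W); sL=120/101, sR=120/37; mL=-8280/3737, mR=-60/37; mL+mR=-14340/3737 → advance -1; mR−mL=60/101 → turn +1·90°

0 60/13 60/17 -900/221 -30/17 -7 -1 N
1 120/101 120/37 -8280/3737 -60/37 -7 -2 W
2 30/29 6/5 -162/145 -3/5 -6 -2 S
3 120/41 120/97 -8280/3977 -60/97 -6 -1 E
4 60/13 60/17 -900/221 -30/17 -7 -1 N
5 120/101 120/37 -8280/3737 -60/37 -7 -2 W
final -6 -2 S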